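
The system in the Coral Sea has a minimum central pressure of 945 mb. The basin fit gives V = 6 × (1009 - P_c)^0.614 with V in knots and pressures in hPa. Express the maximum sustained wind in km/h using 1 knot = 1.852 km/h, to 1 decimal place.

142.8 km/h

ΔP = 1009 − 945 = 64 mb.
V ≈ 6 × 64^0.614 = 6 × 12.853 ≈ 77.116 kt.
77.116 × 1.852 ≈ 142.82 km/h → 142.8 km/h.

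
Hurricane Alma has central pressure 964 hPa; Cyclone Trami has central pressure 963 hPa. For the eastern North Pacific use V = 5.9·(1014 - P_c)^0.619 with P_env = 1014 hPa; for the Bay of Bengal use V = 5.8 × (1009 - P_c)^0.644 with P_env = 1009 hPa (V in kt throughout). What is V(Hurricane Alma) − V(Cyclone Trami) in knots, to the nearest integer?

-2 kt

Hurricane Alma: ΔP = 50; V ≈ 5.9 × 50^0.619 ≈ 66.45 kt.
Cyclone Trami: ΔP = 46; V ≈ 5.8 × 46^0.644 ≈ 68.27 kt.
Difference ≈ 66.45 − 68.27 = -1.82 → -2 kt.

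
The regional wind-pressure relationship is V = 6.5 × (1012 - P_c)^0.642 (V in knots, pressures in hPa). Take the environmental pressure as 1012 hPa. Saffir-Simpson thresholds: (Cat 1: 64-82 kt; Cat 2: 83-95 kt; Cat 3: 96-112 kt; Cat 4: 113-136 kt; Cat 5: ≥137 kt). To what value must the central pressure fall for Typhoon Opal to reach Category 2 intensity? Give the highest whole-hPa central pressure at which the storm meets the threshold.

959 hPa

Category 2 begins at V = 83 kt.
Required ΔP = (83/6.5)^(1/0.642) = 12.769^1.558 ≈ 52.84 hPa.
P_c ≤ 1012 − 52.84 = 959.16, so the highest integer P_c is 959 hPa.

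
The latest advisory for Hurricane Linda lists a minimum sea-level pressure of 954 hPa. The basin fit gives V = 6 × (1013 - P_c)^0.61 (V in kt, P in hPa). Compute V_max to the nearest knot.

ΔP = 1013 − 954 = 59 hPa.
59^0.61 ≈ 12.029.
V ≈ 6 × 12.029 ≈ 72.2 kt.

72 kt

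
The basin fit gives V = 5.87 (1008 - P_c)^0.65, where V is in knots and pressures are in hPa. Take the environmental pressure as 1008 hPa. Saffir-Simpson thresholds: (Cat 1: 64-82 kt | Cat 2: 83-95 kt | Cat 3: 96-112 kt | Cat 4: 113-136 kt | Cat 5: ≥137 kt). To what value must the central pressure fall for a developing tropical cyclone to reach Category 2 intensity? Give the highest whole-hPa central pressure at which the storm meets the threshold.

949 hPa

Category 2 begins at V = 83 kt.
Required ΔP = (83/5.87)^(1/0.65) = 14.140^1.538 ≈ 58.87 hPa.
P_c ≤ 1008 − 58.87 = 949.13, so the highest integer P_c is 949 hPa.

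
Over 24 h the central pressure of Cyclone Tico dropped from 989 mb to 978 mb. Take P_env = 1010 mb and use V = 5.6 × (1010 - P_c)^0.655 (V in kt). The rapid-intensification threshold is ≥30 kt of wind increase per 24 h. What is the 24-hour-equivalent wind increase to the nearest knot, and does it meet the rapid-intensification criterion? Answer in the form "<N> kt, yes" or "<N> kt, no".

13 kt, no

V₁: ΔP = 21, V ≈ 5.6 × 21^0.655 ≈ 41.14 kt.
V₂: ΔP = 32, V ≈ 5.6 × 32^0.655 ≈ 54.21 kt.
ΔV over 24 h = 13.07 kt → 24 h equivalent = 13.07 × 24/24 ≈ 13.07 kt.
13 kt < 30 kt ⇒ not rapid intensification.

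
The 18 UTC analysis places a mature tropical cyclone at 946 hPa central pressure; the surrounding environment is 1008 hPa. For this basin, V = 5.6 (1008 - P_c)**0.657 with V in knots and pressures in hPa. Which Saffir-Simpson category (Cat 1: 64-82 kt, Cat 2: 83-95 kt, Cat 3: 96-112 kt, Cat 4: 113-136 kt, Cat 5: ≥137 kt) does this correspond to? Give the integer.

ΔP = 1008 − 946 = 62 hPa.
V ≈ 5.6 × 62^0.657 = 5.6 × 15.05 ≈ 84 kt.
84 kt falls in the Category 2 band.

2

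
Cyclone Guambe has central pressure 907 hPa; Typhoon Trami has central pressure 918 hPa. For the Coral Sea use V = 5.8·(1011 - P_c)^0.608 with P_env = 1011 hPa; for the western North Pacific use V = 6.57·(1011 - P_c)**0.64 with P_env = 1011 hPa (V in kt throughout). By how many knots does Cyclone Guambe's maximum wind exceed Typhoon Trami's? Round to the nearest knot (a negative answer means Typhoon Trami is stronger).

-22 kt

Cyclone Guambe: ΔP = 104; V ≈ 5.8 × 104^0.608 ≈ 97.68 kt.
Typhoon Trami: ΔP = 93; V ≈ 6.57 × 93^0.64 ≈ 119.51 kt.
Difference ≈ 97.68 − 119.51 = -21.83 → -22 kt.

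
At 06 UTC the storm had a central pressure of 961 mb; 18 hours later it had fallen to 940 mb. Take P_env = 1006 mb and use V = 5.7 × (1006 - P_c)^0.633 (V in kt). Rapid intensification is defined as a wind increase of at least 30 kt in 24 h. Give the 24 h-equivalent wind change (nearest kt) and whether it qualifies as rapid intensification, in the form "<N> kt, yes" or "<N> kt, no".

V₁: ΔP = 45, V ≈ 5.7 × 45^0.633 ≈ 63.44 kt.
V₂: ΔP = 66, V ≈ 5.7 × 66^0.633 ≈ 80.84 kt.
ΔV over 18 h = 17.40 kt → 24 h equivalent = 17.40 × 24/18 ≈ 23.20 kt.
23 kt < 30 kt ⇒ not rapid intensification.

23 kt, no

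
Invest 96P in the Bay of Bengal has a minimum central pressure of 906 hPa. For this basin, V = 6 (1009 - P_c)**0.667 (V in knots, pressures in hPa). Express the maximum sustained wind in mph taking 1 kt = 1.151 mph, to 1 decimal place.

152.0 mph

ΔP = 1009 − 906 = 103 hPa.
V ≈ 6 × 103^0.667 = 6 × 22.007 ≈ 132.042 kt.
132.042 × 1.151 ≈ 151.98 mph → 152.0 mph.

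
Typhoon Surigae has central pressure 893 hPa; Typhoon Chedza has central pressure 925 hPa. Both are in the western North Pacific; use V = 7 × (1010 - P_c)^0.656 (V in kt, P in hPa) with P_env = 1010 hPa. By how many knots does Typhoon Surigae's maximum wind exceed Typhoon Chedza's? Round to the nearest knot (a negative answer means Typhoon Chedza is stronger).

30 kt

Typhoon Surigae: ΔP = 117; V ≈ 7 × 117^0.656 ≈ 159.16 kt.
Typhoon Chedza: ΔP = 85; V ≈ 7 × 85^0.656 ≈ 129.06 kt.
Difference ≈ 159.16 − 129.06 = 30.10 → 30 kt.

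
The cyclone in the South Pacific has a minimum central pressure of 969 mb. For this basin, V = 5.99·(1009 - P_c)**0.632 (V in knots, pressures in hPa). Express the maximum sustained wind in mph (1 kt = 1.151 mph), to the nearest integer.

71 mph

ΔP = 1009 − 969 = 40 mb.
V ≈ 5.99 × 40^0.632 = 5.99 × 10.292 ≈ 61.649 kt.
61.649 × 1.151 ≈ 70.96 mph → 71 mph.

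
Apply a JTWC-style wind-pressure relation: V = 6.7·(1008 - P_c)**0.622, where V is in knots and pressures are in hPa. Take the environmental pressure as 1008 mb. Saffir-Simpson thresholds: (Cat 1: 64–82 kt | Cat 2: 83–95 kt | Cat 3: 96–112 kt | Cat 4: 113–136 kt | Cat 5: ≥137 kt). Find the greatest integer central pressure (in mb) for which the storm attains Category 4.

914 mb

Category 4 begins at V = 113 kt.
Required ΔP = (113/6.7)^(1/0.622) = 16.866^1.608 ≈ 93.90 mb.
P_c ≤ 1008 − 93.90 = 914.10, so the highest integer P_c is 914 mb.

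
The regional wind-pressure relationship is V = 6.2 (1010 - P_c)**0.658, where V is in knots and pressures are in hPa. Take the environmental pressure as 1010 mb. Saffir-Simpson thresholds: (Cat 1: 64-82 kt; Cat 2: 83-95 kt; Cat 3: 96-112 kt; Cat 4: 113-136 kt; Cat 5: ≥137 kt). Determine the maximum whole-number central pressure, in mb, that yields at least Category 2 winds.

Category 2 begins at V = 83 kt.
Required ΔP = (83/6.2)^(1/0.658) = 13.387^1.520 ≈ 51.56 mb.
P_c ≤ 1010 − 51.56 = 958.44, so the highest integer P_c is 958 mb.

958 mb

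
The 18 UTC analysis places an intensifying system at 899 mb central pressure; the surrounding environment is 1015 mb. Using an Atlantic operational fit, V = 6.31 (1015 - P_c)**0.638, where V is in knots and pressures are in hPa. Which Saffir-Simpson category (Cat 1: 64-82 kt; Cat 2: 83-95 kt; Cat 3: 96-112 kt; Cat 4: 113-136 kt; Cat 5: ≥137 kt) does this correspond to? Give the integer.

4

ΔP = 1015 − 899 = 116 mb.
V ≈ 6.31 × 116^0.638 = 6.31 × 20.76 ≈ 131 kt.
131 kt falls in the Category 4 band.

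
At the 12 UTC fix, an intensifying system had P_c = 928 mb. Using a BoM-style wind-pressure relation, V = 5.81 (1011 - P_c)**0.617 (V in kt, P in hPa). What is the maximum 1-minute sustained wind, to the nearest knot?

ΔP = 1011 − 928 = 83 mb.
83^0.617 ≈ 15.278.
V ≈ 5.81 × 15.278 ≈ 88.8 kt.

89 kt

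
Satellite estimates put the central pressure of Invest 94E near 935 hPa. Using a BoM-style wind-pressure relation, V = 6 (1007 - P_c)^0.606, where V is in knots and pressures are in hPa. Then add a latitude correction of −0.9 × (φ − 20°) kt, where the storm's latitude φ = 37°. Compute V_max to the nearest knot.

65 kt

ΔP = 1007 − 935 = 72 hPa.
72^0.606 ≈ 13.352.
V ≈ 6 × 13.352 ≈ 80.1 kt.
Latitude correction: −0.9 × (37 − 20) = -15.3 kt.
Corrected V ≈ 64.8 kt → 65 kt.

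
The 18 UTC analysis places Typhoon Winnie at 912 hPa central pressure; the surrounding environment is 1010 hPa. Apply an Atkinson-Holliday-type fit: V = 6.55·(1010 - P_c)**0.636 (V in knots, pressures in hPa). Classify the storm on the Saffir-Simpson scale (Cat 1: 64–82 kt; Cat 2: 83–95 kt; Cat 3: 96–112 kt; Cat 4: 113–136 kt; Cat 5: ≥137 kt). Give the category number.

4

ΔP = 1010 − 912 = 98 hPa.
V ≈ 6.55 × 98^0.636 = 6.55 × 18.47 ≈ 121 kt.
121 kt falls in the Category 4 band.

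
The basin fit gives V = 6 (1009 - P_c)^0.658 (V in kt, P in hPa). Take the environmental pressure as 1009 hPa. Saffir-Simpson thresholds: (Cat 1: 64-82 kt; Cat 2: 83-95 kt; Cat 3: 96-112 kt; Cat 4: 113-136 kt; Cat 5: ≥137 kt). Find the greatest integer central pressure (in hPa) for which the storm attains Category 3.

Category 3 begins at V = 96 kt.
Required ΔP = (96/6)^(1/0.658) = 16.000^1.520 ≈ 67.60 hPa.
P_c ≤ 1009 − 67.60 = 941.40, so the highest integer P_c is 941 hPa.

941 hPa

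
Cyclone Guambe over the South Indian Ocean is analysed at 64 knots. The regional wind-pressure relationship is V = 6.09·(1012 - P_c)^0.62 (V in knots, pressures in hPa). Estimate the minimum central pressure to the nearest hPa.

968 hPa

ΔP = (V / 6.09)^(1/0.62) = (64/6.09)^1.613.
64/6.09 = 10.509; 10.509^1.613 ≈ 44.43 hPa.
P_c = 1012 − 44.43 = 967.57 ≈ 968 hPa.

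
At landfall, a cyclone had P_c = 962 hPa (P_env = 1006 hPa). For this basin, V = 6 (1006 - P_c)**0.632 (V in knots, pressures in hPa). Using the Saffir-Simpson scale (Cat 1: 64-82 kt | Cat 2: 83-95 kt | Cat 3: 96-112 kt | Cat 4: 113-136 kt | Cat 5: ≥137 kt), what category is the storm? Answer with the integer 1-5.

1

ΔP = 1006 − 962 = 44 hPa.
V ≈ 6 × 44^0.632 = 6 × 10.93 ≈ 66 kt.
66 kt falls in the Category 1 band.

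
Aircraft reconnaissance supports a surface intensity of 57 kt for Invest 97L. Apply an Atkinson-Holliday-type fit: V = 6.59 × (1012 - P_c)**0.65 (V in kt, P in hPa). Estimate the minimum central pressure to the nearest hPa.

984 hPa

ΔP = (V / 6.59)^(1/0.65) = (57/6.59)^1.538.
57/6.59 = 8.649; 8.649^1.538 ≈ 27.64 hPa.
P_c = 1012 − 27.64 = 984.36 ≈ 984 hPa.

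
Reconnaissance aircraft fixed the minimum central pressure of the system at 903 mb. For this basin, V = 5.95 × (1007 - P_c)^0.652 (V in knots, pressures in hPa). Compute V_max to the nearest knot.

ΔP = 1007 − 903 = 104 mb.
104^0.652 ≈ 20.659.
V ≈ 5.95 × 20.659 ≈ 122.9 kt.

123 kt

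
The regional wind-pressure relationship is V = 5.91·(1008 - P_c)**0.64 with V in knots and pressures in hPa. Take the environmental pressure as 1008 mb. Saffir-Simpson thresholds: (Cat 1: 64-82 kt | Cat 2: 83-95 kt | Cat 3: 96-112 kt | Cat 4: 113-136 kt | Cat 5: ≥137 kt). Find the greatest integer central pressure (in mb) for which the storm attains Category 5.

Category 5 begins at V = 137 kt.
Required ΔP = (137/5.91)^(1/0.64) = 23.181^1.562 ≈ 135.84 mb.
P_c ≤ 1008 − 135.84 = 872.16, so the highest integer P_c is 872 mb.

872 mb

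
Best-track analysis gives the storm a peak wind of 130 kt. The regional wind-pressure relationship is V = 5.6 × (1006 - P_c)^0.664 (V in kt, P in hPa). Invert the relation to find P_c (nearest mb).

ΔP = (V / 5.6)^(1/0.664) = (130/5.6)^1.506.
130/5.6 = 23.214; 23.214^1.506 ≈ 113.99 mb.
P_c = 1006 − 113.99 = 892.01 ≈ 892 mb.

892 mb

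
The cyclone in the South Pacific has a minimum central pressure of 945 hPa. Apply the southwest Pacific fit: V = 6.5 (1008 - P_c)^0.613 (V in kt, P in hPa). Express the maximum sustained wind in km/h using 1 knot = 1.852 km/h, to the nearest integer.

ΔP = 1008 − 945 = 63 hPa.
V ≈ 6.5 × 63^0.613 = 6.5 × 12.676 ≈ 82.397 kt.
82.397 × 1.852 ≈ 152.60 km/h → 153 km/h.

153 km/h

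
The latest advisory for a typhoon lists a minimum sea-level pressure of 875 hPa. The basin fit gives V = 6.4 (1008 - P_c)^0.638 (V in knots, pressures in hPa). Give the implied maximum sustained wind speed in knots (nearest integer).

ΔP = 1008 − 875 = 133 hPa.
133^0.638 ≈ 22.647.
V ≈ 6.4 × 22.647 ≈ 144.9 kt.

145 kt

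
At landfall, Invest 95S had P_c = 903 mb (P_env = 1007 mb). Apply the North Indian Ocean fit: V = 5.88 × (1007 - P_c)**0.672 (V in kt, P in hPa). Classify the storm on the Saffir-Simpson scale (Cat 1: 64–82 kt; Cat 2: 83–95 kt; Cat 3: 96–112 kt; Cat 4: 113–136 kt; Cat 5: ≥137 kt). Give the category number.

4

ΔP = 1007 − 903 = 104 mb.
V ≈ 5.88 × 104^0.672 = 5.88 × 22.67 ≈ 133 kt.
133 kt falls in the Category 4 band.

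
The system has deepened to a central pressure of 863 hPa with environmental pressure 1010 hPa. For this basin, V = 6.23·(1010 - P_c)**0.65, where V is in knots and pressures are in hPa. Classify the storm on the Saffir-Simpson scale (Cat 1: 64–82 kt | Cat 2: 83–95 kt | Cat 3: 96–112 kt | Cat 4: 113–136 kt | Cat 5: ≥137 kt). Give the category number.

5

ΔP = 1010 − 863 = 147 hPa.
V ≈ 6.23 × 147^0.65 = 6.23 × 25.63 ≈ 160 kt.
160 kt falls in the Category 5 band.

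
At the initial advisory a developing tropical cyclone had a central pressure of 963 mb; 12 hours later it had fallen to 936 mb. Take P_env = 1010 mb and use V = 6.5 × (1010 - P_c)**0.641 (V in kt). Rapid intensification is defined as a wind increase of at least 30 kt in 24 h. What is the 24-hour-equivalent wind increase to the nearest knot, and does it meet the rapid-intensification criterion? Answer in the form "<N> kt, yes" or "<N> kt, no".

52 kt, yes

V₁: ΔP = 47, V ≈ 6.5 × 47^0.641 ≈ 76.69 kt.
V₂: ΔP = 74, V ≈ 6.5 × 74^0.641 ≈ 102.59 kt.
ΔV over 12 h = 25.90 kt → 24 h equivalent = 25.90 × 24/12 ≈ 51.80 kt.
52 kt ≥ 30 kt ⇒ rapid intensification.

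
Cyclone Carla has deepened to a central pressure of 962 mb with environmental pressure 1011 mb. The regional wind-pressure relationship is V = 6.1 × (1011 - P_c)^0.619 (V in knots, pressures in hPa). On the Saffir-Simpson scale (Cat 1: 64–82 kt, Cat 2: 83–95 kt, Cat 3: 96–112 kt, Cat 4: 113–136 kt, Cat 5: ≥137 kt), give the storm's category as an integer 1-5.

1

ΔP = 1011 − 962 = 49 mb.
V ≈ 6.1 × 49^0.619 = 6.1 × 11.12 ≈ 68 kt.
68 kt falls in the Category 1 band.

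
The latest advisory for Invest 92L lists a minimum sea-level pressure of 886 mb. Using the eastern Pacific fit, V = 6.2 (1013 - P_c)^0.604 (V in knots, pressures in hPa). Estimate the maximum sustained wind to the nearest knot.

ΔP = 1013 − 886 = 127 mb.
127^0.604 ≈ 18.651.
V ≈ 6.2 × 18.651 ≈ 115.6 kt.

116 kt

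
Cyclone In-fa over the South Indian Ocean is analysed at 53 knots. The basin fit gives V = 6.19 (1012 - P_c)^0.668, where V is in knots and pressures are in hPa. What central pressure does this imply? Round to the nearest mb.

987 mb

ΔP = (V / 6.19)^(1/0.668) = (53/6.19)^1.497.
53/6.19 = 8.562; 8.562^1.497 ≈ 24.89 mb.
P_c = 1012 − 24.89 = 987.11 ≈ 987 mb.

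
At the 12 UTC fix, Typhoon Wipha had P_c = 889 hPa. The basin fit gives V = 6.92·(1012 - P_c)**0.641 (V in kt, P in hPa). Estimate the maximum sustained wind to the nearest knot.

151 kt

ΔP = 1012 − 889 = 123 hPa.
123^0.641 ≈ 21.859.
V ≈ 6.92 × 21.859 ≈ 151.3 kt.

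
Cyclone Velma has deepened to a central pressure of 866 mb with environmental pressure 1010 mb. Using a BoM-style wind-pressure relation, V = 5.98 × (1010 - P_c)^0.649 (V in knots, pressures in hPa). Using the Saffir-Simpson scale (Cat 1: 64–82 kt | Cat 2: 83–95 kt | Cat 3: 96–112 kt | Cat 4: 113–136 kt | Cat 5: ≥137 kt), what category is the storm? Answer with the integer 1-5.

5

ΔP = 1010 − 866 = 144 mb.
V ≈ 5.98 × 144^0.649 = 5.98 × 25.16 ≈ 150 kt.
150 kt falls in the Category 5 band.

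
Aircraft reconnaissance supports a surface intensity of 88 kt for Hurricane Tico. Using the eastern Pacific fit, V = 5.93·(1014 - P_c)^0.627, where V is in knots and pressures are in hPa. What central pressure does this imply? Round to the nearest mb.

940 mb

ΔP = (V / 5.93)^(1/0.627) = (88/5.93)^1.595.
88/5.93 = 14.840; 14.840^1.595 ≈ 73.84 mb.
P_c = 1014 − 73.84 = 940.16 ≈ 940 mb.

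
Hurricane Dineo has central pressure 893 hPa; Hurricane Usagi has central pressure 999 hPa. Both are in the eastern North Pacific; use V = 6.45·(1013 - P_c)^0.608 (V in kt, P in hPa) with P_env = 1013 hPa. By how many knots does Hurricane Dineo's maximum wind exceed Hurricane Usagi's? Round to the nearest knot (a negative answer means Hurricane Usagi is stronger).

Hurricane Dineo: ΔP = 120; V ≈ 6.45 × 120^0.608 ≈ 118.50 kt.
Hurricane Usagi: ΔP = 14; V ≈ 6.45 × 14^0.608 ≈ 32.09 kt.
Difference ≈ 118.50 − 32.09 = 86.41 → 86 kt.

86 kt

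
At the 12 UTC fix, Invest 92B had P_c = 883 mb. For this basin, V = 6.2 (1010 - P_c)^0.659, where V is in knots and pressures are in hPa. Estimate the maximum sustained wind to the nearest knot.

151 kt

ΔP = 1010 − 883 = 127 mb.
127^0.659 ≈ 24.345.
V ≈ 6.2 × 24.345 ≈ 150.9 kt.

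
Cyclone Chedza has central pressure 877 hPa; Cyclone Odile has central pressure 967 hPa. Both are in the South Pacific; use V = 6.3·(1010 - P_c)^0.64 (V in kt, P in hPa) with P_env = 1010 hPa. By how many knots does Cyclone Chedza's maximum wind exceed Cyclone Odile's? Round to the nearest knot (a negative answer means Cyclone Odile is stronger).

Cyclone Chedza: ΔP = 133; V ≈ 6.3 × 133^0.64 ≈ 144.08 kt.
Cyclone Odile: ΔP = 43; V ≈ 6.3 × 43^0.64 ≈ 69.95 kt.
Difference ≈ 144.08 − 69.95 = 74.13 → 74 kt.

74 kt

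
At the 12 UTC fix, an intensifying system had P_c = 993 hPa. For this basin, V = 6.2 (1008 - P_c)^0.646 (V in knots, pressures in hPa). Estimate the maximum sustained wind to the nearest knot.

36 kt

ΔP = 1008 − 993 = 15 hPa.
15^0.646 ≈ 5.751.
V ≈ 6.2 × 5.751 ≈ 35.7 kt.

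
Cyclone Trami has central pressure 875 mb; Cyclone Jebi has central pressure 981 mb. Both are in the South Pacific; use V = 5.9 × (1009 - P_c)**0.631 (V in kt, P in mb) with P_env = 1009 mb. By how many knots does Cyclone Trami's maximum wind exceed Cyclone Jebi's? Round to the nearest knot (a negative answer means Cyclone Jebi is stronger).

Cyclone Trami: ΔP = 134; V ≈ 5.9 × 134^0.631 ≈ 129.73 kt.
Cyclone Jebi: ΔP = 28; V ≈ 5.9 × 28^0.631 ≈ 48.31 kt.
Difference ≈ 129.73 − 48.31 = 81.42 → 81 kt.

81 kt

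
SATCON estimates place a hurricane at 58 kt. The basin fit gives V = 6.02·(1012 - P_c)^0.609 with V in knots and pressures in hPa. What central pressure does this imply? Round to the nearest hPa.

ΔP = (V / 6.02)^(1/0.609) = (58/6.02)^1.642.
58/6.02 = 9.635; 9.635^1.642 ≈ 41.26 hPa.
P_c = 1012 − 41.26 = 970.74 ≈ 971 hPa.

971 hPa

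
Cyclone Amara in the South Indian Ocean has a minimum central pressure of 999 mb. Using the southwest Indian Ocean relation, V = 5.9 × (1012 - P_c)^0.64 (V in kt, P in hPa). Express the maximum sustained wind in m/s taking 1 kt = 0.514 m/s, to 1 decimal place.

ΔP = 1012 − 999 = 13 mb.
V ≈ 5.9 × 13^0.64 = 5.9 × 5.163 ≈ 30.463 kt.
30.463 × 0.514 ≈ 15.66 m/s → 15.7 m/s.

15.7 m/s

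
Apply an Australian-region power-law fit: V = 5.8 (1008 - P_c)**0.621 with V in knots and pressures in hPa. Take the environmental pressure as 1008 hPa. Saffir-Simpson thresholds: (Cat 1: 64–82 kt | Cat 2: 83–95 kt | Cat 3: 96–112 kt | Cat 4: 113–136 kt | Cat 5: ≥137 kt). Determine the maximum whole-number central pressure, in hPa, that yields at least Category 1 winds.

960 hPa

Category 1 begins at V = 64 kt.
Required ΔP = (64/5.8)^(1/0.621) = 11.034^1.610 ≈ 47.77 hPa.
P_c ≤ 1008 − 47.77 = 960.23, so the highest integer P_c is 960 hPa.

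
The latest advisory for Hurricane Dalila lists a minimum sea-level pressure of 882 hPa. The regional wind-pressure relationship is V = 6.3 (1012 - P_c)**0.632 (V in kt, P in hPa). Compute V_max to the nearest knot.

ΔP = 1012 − 882 = 130 hPa.
130^0.632 ≈ 21.678.
V ≈ 6.3 × 21.678 ≈ 136.6 kt.

137 kt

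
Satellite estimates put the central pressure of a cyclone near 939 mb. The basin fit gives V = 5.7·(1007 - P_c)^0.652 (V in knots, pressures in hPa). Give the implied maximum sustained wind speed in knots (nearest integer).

89 kt

ΔP = 1007 − 939 = 68 mb.
68^0.652 ≈ 15.660.
V ≈ 5.7 × 15.660 ≈ 89.3 kt.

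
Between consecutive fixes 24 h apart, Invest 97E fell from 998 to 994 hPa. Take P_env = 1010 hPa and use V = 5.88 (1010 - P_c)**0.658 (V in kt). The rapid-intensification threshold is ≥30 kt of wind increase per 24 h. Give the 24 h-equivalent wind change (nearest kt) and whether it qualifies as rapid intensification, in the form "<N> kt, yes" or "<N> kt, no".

V₁: ΔP = 12, V ≈ 5.88 × 12^0.658 ≈ 30.16 kt.
V₂: ΔP = 16, V ≈ 5.88 × 16^0.658 ≈ 36.45 kt.
ΔV over 24 h = 6.29 kt → 24 h equivalent = 6.29 × 24/24 ≈ 6.29 kt.
6 kt < 30 kt ⇒ not rapid intensification.

6 kt, no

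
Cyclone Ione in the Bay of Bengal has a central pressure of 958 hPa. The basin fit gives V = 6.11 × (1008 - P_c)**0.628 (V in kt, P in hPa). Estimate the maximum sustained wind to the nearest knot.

ΔP = 1008 − 958 = 50 hPa.
50^0.628 ≈ 11.667.
V ≈ 6.11 × 11.667 ≈ 71.3 kt.

71 kt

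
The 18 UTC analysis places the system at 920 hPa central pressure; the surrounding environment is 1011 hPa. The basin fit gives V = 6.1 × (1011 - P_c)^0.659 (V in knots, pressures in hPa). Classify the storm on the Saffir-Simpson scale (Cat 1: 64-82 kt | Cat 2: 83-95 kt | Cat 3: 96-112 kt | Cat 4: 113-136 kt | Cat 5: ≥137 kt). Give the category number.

ΔP = 1011 − 920 = 91 hPa.
V ≈ 6.1 × 91^0.659 = 6.1 × 19.54 ≈ 119 kt.
119 kt falls in the Category 4 band.

4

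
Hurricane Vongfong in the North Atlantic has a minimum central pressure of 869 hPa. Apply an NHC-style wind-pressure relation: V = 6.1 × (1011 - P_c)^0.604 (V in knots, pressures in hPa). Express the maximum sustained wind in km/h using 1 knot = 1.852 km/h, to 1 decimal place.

ΔP = 1011 − 869 = 142 hPa.
V ≈ 6.1 × 142^0.604 = 6.1 × 19.952 ≈ 121.706 kt.
121.706 × 1.852 ≈ 225.40 km/h → 225.4 km/h.

225.4 km/h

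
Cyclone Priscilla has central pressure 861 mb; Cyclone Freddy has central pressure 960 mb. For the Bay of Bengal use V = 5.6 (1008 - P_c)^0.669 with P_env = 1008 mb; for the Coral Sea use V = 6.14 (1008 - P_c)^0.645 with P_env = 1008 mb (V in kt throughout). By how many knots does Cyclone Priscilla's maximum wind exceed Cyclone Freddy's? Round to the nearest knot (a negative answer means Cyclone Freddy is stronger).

Cyclone Priscilla: ΔP = 147; V ≈ 5.6 × 147^0.669 ≈ 157.81 kt.
Cyclone Freddy: ΔP = 48; V ≈ 6.14 × 48^0.645 ≈ 74.57 kt.
Difference ≈ 157.81 − 74.57 = 83.24 → 83 kt.

83 kt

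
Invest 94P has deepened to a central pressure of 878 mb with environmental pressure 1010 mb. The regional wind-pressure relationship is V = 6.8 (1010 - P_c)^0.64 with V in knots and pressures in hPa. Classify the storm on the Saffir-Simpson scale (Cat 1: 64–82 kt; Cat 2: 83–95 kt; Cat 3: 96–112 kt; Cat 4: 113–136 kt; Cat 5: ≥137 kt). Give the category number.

ΔP = 1010 − 878 = 132 mb.
V ≈ 6.8 × 132^0.64 = 6.8 × 22.76 ≈ 155 kt.
155 kt falls in the Category 5 band.

5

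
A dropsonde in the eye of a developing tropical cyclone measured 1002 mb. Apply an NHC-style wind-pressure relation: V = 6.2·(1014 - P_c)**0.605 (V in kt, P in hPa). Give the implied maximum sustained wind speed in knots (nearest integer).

28 kt

ΔP = 1014 − 1002 = 12 mb.
12^0.605 ≈ 4.497.
V ≈ 6.2 × 4.497 ≈ 27.9 kt.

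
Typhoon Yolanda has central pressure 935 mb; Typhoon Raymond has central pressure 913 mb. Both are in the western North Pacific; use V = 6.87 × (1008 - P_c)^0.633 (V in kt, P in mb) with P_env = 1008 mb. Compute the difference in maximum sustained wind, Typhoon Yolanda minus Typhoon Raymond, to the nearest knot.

Typhoon Yolanda: ΔP = 73; V ≈ 6.87 × 73^0.633 ≈ 103.86 kt.
Typhoon Raymond: ΔP = 95; V ≈ 6.87 × 95^0.633 ≈ 122.70 kt.
Difference ≈ 103.86 − 122.70 = -18.84 → -19 kt.

-19 kt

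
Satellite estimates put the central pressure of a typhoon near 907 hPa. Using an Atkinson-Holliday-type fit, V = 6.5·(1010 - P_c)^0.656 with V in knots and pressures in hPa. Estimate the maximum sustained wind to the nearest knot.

136 kt

ΔP = 1010 − 907 = 103 hPa.
103^0.656 ≈ 20.913.
V ≈ 6.5 × 20.913 ≈ 135.9 kt.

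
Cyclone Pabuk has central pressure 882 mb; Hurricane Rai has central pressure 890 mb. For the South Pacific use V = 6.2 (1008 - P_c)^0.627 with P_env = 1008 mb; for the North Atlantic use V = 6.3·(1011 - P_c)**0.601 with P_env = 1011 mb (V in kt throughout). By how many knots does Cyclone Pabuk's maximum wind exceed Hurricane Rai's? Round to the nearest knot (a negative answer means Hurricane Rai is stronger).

Cyclone Pabuk: ΔP = 126; V ≈ 6.2 × 126^0.627 ≈ 128.62 kt.
Hurricane Rai: ΔP = 121; V ≈ 6.3 × 121^0.601 ≈ 112.48 kt.
Difference ≈ 128.62 − 112.48 = 16.14 → 16 kt.

16 kt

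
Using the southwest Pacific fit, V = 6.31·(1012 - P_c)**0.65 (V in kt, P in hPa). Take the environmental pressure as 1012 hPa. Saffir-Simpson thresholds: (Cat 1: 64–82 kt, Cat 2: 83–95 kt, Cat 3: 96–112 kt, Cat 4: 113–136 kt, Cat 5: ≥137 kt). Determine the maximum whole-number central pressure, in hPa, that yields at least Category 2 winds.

959 hPa

Category 2 begins at V = 83 kt.
Required ΔP = (83/6.31)^(1/0.65) = 13.154^1.538 ≈ 52.68 hPa.
P_c ≤ 1012 − 52.68 = 959.32, so the highest integer P_c is 959 hPa.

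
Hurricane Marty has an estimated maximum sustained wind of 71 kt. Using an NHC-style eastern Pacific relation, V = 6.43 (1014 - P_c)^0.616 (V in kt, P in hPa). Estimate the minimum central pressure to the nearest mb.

965 mb

ΔP = (V / 6.43)^(1/0.616) = (71/6.43)^1.623.
71/6.43 = 11.042; 11.042^1.623 ≈ 49.35 mb.
P_c = 1014 − 49.35 = 964.65 ≈ 965 mb.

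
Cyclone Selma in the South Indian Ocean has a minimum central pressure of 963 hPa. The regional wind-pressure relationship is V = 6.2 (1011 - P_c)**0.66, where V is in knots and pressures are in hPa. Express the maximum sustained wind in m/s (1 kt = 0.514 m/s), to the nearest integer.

ΔP = 1011 − 963 = 48 hPa.
V ≈ 6.2 × 48^0.66 = 6.2 × 12.871 ≈ 79.801 kt.
79.801 × 0.514 ≈ 41.02 m/s → 41 m/s.

41 m/s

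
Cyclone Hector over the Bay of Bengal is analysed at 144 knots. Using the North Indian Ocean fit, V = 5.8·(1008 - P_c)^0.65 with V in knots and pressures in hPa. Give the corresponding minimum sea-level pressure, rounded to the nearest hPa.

868 hPa

ΔP = (V / 5.8)^(1/0.65) = (144/5.8)^1.538.
144/5.8 = 24.828; 24.828^1.538 ≈ 139.98 hPa.
P_c = 1008 − 139.98 = 868.02 ≈ 868 hPa.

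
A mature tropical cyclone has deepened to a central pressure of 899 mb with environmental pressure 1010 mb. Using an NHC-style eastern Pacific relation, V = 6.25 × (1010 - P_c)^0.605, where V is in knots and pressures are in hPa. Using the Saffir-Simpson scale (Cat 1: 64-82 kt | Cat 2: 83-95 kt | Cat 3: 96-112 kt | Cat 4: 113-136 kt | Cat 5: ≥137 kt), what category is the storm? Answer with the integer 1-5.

3

ΔP = 1010 − 899 = 111 mb.
V ≈ 6.25 × 111^0.605 = 6.25 × 17.28 ≈ 108 kt.
108 kt falls in the Category 3 band.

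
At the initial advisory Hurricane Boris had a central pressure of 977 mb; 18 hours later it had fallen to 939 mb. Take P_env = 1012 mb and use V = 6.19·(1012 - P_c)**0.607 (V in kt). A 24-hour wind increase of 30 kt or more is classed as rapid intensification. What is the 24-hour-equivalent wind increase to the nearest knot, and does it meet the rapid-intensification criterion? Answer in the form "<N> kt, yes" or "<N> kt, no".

40 kt, yes

V₁: ΔP = 35, V ≈ 6.19 × 35^0.607 ≈ 53.57 kt.
V₂: ΔP = 73, V ≈ 6.19 × 73^0.607 ≈ 83.70 kt.
ΔV over 18 h = 30.13 kt → 24 h equivalent = 30.13 × 24/18 ≈ 40.17 kt.
40 kt ≥ 30 kt ⇒ rapid intensification.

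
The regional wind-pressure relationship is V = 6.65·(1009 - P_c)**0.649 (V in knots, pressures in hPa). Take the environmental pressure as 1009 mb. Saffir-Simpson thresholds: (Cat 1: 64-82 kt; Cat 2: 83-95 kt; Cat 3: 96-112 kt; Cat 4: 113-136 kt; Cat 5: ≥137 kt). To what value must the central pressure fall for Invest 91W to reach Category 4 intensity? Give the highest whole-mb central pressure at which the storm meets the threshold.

Category 4 begins at V = 113 kt.
Required ΔP = (113/6.65)^(1/0.649) = 16.992^1.541 ≈ 78.64 mb.
P_c ≤ 1009 − 78.64 = 930.36, so the highest integer P_c is 930 mb.

930 mb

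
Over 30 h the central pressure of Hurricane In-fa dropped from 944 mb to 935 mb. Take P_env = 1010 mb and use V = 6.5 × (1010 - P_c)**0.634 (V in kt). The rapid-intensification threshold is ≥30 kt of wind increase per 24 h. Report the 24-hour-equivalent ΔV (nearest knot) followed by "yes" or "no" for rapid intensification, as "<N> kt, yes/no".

6 kt, no

V₁: ΔP = 66, V ≈ 6.5 × 66^0.634 ≈ 92.58 kt.
V₂: ΔP = 75, V ≈ 6.5 × 75^0.634 ≈ 100.39 kt.
ΔV over 30 h = 7.81 kt → 24 h equivalent = 7.81 × 24/30 ≈ 6.25 kt.
6 kt < 30 kt ⇒ not rapid intensification.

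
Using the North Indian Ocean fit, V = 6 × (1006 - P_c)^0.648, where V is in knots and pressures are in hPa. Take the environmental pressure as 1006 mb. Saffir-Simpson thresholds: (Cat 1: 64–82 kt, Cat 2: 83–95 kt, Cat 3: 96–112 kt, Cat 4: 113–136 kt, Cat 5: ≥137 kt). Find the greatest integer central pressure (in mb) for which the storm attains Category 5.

Category 5 begins at V = 137 kt.
Required ΔP = (137/6)^(1/0.648) = 22.833^1.543 ≈ 124.90 mb.
P_c ≤ 1006 − 124.90 = 881.10, so the highest integer P_c is 881 mb.

881 mb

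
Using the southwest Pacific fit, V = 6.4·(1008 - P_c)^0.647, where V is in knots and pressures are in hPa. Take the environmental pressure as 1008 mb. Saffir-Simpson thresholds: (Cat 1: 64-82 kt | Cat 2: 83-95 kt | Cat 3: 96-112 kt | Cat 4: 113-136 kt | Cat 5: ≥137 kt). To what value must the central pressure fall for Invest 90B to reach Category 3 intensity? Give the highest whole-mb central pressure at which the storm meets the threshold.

Category 3 begins at V = 96 kt.
Required ΔP = (96/6.4)^(1/0.647) = 15.000^1.546 ≈ 65.73 mb.
P_c ≤ 1008 − 65.73 = 942.27, so the highest integer P_c is 942 mb.

942 mb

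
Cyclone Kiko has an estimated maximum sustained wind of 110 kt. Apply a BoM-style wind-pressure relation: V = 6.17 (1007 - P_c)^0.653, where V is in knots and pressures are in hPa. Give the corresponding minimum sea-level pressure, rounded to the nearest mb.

ΔP = (V / 6.17)^(1/0.653) = (110/6.17)^1.531.
110/6.17 = 17.828; 17.828^1.531 ≈ 82.40 mb.
P_c = 1007 − 82.40 = 924.60 ≈ 925 mb.

925 mb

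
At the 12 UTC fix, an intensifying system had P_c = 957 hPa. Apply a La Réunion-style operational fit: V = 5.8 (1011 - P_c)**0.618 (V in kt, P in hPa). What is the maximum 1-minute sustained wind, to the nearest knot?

68 kt

ΔP = 1011 − 957 = 54 hPa.
54^0.618 ≈ 11.766.
V ≈ 5.8 × 11.766 ≈ 68.2 kt.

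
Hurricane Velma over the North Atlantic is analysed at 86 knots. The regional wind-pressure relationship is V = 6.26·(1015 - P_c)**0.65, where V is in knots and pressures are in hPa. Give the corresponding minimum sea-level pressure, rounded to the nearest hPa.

ΔP = (V / 6.26)^(1/0.65) = (86/6.26)^1.538.
86/6.26 = 13.738; 13.738^1.538 ≈ 56.32 hPa.
P_c = 1015 − 56.32 = 958.68 ≈ 959 hPa.

959 hPa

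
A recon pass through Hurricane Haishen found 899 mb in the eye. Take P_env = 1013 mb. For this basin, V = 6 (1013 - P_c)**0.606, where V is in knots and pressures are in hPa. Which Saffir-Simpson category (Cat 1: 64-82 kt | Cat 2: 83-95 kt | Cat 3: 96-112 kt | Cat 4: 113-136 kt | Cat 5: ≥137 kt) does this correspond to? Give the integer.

3

ΔP = 1013 − 899 = 114 mb.
V ≈ 6 × 114^0.606 = 6 × 17.64 ≈ 106 kt.
106 kt falls in the Category 3 band.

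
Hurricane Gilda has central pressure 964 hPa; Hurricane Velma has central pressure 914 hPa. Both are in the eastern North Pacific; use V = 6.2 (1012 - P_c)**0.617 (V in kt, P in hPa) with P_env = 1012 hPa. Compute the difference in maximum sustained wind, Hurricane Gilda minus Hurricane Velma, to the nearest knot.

-37 kt

Hurricane Gilda: ΔP = 48; V ≈ 6.2 × 48^0.617 ≈ 67.56 kt.
Hurricane Velma: ΔP = 98; V ≈ 6.2 × 98^0.617 ≈ 104.95 kt.
Difference ≈ 67.56 − 104.95 = -37.39 → -37 kt.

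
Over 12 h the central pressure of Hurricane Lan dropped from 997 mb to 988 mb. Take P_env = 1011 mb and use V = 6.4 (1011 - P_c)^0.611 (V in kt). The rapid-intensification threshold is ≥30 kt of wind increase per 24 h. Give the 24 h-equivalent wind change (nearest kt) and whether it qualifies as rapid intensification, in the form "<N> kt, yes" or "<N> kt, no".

23 kt, no

V₁: ΔP = 14, V ≈ 6.4 × 14^0.611 ≈ 32.10 kt.
V₂: ΔP = 23, V ≈ 6.4 × 23^0.611 ≈ 43.47 kt.
ΔV over 12 h = 11.37 kt → 24 h equivalent = 11.37 × 24/12 ≈ 22.74 kt.
23 kt < 30 kt ⇒ not rapid intensification.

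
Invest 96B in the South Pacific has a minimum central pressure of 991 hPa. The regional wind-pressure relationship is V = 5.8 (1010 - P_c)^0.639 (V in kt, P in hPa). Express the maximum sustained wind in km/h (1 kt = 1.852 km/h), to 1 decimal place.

ΔP = 1010 − 991 = 19 hPa.
V ≈ 5.8 × 19^0.639 = 5.8 × 6.563 ≈ 38.067 kt.
38.067 × 1.852 ≈ 70.50 km/h → 70.5 km/h.

70.5 km/h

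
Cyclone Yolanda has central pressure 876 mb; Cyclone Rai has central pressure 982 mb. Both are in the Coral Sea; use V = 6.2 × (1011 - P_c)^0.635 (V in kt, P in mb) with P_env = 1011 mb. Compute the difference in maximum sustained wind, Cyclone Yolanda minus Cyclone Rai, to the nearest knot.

Cyclone Yolanda: ΔP = 135; V ≈ 6.2 × 135^0.635 ≈ 139.69 kt.
Cyclone Rai: ΔP = 29; V ≈ 6.2 × 29^0.635 ≈ 52.60 kt.
Difference ≈ 139.69 − 52.60 = 87.09 → 87 kt.

87 kt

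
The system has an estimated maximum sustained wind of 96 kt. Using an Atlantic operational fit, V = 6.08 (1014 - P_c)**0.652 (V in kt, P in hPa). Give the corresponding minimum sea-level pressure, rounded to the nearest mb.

ΔP = (V / 6.08)^(1/0.652) = (96/6.08)^1.534.
96/6.08 = 15.789; 15.789^1.534 ≈ 68.86 mb.
P_c = 1014 − 68.86 = 945.14 ≈ 945 mb.

945 mb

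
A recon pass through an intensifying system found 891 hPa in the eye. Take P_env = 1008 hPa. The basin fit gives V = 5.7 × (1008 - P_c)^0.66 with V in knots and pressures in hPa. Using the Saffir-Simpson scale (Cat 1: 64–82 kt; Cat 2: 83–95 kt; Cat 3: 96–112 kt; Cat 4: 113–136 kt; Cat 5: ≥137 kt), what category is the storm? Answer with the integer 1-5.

ΔP = 1008 − 891 = 117 hPa.
V ≈ 5.7 × 117^0.66 = 5.7 × 23.17 ≈ 132 kt.
132 kt falls in the Category 4 band.

4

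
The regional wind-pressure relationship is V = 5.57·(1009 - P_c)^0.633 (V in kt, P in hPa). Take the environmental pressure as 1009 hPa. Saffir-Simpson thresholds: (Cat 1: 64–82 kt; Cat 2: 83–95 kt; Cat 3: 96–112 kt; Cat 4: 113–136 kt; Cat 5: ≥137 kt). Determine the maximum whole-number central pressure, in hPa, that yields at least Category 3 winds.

Category 3 begins at V = 96 kt.
Required ΔP = (96/5.57)^(1/0.633) = 17.235^1.580 ≈ 89.80 hPa.
P_c ≤ 1009 − 89.80 = 919.20, so the highest integer P_c is 919 hPa.

919 hPa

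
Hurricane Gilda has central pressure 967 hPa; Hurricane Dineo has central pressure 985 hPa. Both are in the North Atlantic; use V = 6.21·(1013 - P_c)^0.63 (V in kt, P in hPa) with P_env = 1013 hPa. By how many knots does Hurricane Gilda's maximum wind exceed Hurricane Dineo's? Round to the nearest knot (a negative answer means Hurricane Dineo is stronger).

19 kt

Hurricane Gilda: ΔP = 46; V ≈ 6.21 × 46^0.63 ≈ 69.28 kt.
Hurricane Dineo: ΔP = 28; V ≈ 6.21 × 28^0.63 ≈ 50.68 kt.
Difference ≈ 69.28 − 50.68 = 18.60 → 19 kt.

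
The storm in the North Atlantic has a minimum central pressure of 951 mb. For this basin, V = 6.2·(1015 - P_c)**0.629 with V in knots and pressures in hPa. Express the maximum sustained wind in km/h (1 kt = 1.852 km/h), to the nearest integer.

157 km/h

ΔP = 1015 − 951 = 64 mb.
V ≈ 6.2 × 64^0.629 = 6.2 × 13.680 ≈ 84.816 kt.
84.816 × 1.852 ≈ 157.08 km/h → 157 km/h.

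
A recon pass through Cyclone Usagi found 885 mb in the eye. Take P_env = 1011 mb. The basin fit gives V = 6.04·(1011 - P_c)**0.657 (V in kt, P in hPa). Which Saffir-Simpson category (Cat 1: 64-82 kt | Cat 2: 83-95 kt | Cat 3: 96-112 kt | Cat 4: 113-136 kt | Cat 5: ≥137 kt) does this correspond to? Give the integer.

ΔP = 1011 − 885 = 126 mb.
V ≈ 6.04 × 126^0.657 = 6.04 × 23.99 ≈ 145 kt.
145 kt falls in the Category 5 band.

5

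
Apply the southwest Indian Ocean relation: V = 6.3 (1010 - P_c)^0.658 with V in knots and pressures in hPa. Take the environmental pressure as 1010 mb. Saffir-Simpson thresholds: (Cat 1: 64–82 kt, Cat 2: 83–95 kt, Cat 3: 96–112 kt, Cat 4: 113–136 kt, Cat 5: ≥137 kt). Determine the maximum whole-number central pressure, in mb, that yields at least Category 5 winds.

902 mb

Category 5 begins at V = 137 kt.
Required ΔP = (137/6.3)^(1/0.658) = 21.746^1.520 ≈ 107.77 mb.
P_c ≤ 1010 − 107.77 = 902.23, so the highest integer P_c is 902 mb.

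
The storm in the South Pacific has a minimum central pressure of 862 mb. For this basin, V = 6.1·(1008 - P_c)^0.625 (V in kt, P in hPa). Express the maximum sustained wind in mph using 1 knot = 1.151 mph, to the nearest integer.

ΔP = 1008 − 862 = 146 mb.
V ≈ 6.1 × 146^0.625 = 6.1 × 22.528 ≈ 137.420 kt.
137.420 × 1.151 ≈ 158.17 mph → 158 mph.

158 mph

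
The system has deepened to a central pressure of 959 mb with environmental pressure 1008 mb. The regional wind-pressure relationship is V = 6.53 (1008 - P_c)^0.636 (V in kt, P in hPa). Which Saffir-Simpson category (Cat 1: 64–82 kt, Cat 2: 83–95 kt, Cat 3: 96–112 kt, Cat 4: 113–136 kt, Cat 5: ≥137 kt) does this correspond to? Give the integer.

ΔP = 1008 − 959 = 49 mb.
V ≈ 6.53 × 49^0.636 = 6.53 × 11.88 ≈ 78 kt.
78 kt falls in the Category 1 band.

1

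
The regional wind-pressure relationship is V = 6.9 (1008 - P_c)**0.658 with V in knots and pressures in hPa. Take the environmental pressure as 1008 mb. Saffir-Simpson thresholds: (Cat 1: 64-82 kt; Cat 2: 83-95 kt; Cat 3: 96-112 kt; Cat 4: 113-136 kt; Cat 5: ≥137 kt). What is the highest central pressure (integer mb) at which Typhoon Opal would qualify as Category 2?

Category 2 begins at V = 83 kt.
Required ΔP = (83/6.9)^(1/0.658) = 12.029^1.520 ≈ 43.82 mb.
P_c ≤ 1008 − 43.82 = 964.18, so the highest integer P_c is 964 mb.

964 mb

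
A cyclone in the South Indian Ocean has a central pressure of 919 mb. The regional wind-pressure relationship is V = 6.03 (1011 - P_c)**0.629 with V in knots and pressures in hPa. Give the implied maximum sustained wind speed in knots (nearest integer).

104 kt

ΔP = 1011 − 919 = 92 mb.
92^0.629 ≈ 17.188.
V ≈ 6.03 × 17.188 ≈ 103.6 kt.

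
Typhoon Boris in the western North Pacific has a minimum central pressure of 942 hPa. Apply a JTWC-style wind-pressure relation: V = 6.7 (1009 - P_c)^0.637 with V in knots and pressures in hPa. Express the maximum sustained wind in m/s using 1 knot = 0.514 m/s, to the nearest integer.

ΔP = 1009 − 942 = 67 hPa.
V ≈ 6.7 × 67^0.637 = 6.7 × 14.562 ≈ 97.563 kt.
97.563 × 0.514 ≈ 50.15 m/s → 50 m/s.

50 m/s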